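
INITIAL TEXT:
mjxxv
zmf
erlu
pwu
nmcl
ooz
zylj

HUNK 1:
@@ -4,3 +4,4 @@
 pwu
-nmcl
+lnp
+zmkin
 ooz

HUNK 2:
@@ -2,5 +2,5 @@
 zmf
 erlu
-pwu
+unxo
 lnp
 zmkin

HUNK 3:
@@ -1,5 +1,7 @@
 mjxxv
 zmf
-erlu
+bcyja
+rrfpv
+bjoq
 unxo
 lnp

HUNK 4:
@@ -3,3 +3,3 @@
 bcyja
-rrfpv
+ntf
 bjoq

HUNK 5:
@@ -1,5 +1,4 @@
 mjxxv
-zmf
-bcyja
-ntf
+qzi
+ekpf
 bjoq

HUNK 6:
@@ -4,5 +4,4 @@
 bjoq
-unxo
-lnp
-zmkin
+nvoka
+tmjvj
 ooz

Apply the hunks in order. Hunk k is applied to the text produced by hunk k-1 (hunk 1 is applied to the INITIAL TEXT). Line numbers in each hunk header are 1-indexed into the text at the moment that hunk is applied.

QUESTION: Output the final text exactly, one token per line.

Hunk 1: at line 4 remove [nmcl] add [lnp,zmkin] -> 8 lines: mjxxv zmf erlu pwu lnp zmkin ooz zylj
Hunk 2: at line 2 remove [pwu] add [unxo] -> 8 lines: mjxxv zmf erlu unxo lnp zmkin ooz zylj
Hunk 3: at line 1 remove [erlu] add [bcyja,rrfpv,bjoq] -> 10 lines: mjxxv zmf bcyja rrfpv bjoq unxo lnp zmkin ooz zylj
Hunk 4: at line 3 remove [rrfpv] add [ntf] -> 10 lines: mjxxv zmf bcyja ntf bjoq unxo lnp zmkin ooz zylj
Hunk 5: at line 1 remove [zmf,bcyja,ntf] add [qzi,ekpf] -> 9 lines: mjxxv qzi ekpf bjoq unxo lnp zmkin ooz zylj
Hunk 6: at line 4 remove [unxo,lnp,zmkin] add [nvoka,tmjvj] -> 8 lines: mjxxv qzi ekpf bjoq nvoka tmjvj ooz zylj

Answer: mjxxv
qzi
ekpf
bjoq
nvoka
tmjvj
ooz
zylj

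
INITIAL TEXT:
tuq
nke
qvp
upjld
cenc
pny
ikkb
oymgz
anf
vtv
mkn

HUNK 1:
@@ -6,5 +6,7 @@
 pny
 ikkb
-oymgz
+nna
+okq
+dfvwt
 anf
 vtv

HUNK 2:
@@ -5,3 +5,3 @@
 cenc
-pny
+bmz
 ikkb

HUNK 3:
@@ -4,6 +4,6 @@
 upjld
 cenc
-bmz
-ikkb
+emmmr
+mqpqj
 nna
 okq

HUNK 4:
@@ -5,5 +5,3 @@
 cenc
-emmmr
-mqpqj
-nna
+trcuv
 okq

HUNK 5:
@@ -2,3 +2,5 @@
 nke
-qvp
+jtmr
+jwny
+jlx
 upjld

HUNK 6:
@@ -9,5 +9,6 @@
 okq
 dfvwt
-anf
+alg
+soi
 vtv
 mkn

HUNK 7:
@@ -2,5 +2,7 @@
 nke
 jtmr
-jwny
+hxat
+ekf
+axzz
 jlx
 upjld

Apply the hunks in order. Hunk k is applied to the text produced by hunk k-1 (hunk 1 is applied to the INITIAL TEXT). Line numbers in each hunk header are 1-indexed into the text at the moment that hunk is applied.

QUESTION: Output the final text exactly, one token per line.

Hunk 1: at line 6 remove [oymgz] add [nna,okq,dfvwt] -> 13 lines: tuq nke qvp upjld cenc pny ikkb nna okq dfvwt anf vtv mkn
Hunk 2: at line 5 remove [pny] add [bmz] -> 13 lines: tuq nke qvp upjld cenc bmz ikkb nna okq dfvwt anf vtv mkn
Hunk 3: at line 4 remove [bmz,ikkb] add [emmmr,mqpqj] -> 13 lines: tuq nke qvp upjld cenc emmmr mqpqj nna okq dfvwt anf vtv mkn
Hunk 4: at line 5 remove [emmmr,mqpqj,nna] add [trcuv] -> 11 lines: tuq nke qvp upjld cenc trcuv okq dfvwt anf vtv mkn
Hunk 5: at line 2 remove [qvp] add [jtmr,jwny,jlx] -> 13 lines: tuq nke jtmr jwny jlx upjld cenc trcuv okq dfvwt anf vtv mkn
Hunk 6: at line 9 remove [anf] add [alg,soi] -> 14 lines: tuq nke jtmr jwny jlx upjld cenc trcuv okq dfvwt alg soi vtv mkn
Hunk 7: at line 2 remove [jwny] add [hxat,ekf,axzz] -> 16 lines: tuq nke jtmr hxat ekf axzz jlx upjld cenc trcuv okq dfvwt alg soi vtv mkn

Answer: tuq
nke
jtmr
hxat
ekf
axzz
jlx
upjld
cenc
trcuv
okq
dfvwt
alg
soi
vtv
mkn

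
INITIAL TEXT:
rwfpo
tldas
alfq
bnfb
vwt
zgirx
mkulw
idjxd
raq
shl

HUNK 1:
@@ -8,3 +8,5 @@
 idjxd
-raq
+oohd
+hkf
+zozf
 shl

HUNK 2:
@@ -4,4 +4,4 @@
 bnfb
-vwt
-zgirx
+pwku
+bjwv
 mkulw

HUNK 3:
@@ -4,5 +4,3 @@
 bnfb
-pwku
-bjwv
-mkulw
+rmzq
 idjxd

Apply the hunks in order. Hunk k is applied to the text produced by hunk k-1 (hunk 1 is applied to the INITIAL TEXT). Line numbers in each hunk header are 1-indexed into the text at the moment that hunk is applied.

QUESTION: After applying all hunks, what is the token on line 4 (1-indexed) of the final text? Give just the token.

Answer: bnfb

Derivation:
Hunk 1: at line 8 remove [raq] add [oohd,hkf,zozf] -> 12 lines: rwfpo tldas alfq bnfb vwt zgirx mkulw idjxd oohd hkf zozf shl
Hunk 2: at line 4 remove [vwt,zgirx] add [pwku,bjwv] -> 12 lines: rwfpo tldas alfq bnfb pwku bjwv mkulw idjxd oohd hkf zozf shl
Hunk 3: at line 4 remove [pwku,bjwv,mkulw] add [rmzq] -> 10 lines: rwfpo tldas alfq bnfb rmzq idjxd oohd hkf zozf shl
Final line 4: bnfb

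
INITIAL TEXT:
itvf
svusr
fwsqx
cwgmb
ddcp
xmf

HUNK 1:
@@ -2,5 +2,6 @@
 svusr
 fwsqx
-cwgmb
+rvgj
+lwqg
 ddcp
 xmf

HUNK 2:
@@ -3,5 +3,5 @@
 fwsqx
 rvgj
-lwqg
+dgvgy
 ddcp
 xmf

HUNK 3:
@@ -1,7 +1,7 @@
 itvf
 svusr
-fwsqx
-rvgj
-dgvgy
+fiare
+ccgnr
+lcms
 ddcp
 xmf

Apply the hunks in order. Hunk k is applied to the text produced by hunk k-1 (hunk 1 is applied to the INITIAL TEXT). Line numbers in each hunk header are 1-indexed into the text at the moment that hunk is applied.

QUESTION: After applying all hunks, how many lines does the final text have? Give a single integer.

Hunk 1: at line 2 remove [cwgmb] add [rvgj,lwqg] -> 7 lines: itvf svusr fwsqx rvgj lwqg ddcp xmf
Hunk 2: at line 3 remove [lwqg] add [dgvgy] -> 7 lines: itvf svusr fwsqx rvgj dgvgy ddcp xmf
Hunk 3: at line 1 remove [fwsqx,rvgj,dgvgy] add [fiare,ccgnr,lcms] -> 7 lines: itvf svusr fiare ccgnr lcms ddcp xmf
Final line count: 7

Answer: 7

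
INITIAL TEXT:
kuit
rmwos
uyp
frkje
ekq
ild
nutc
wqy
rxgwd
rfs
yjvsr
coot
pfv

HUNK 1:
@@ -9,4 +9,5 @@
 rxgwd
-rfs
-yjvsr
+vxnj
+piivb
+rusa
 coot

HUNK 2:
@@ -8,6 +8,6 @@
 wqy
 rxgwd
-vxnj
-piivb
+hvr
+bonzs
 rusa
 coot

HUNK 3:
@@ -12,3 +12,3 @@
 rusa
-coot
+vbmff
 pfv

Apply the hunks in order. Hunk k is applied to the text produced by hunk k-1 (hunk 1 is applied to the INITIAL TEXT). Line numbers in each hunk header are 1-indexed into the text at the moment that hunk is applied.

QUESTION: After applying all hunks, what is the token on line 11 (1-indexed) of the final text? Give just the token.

Hunk 1: at line 9 remove [rfs,yjvsr] add [vxnj,piivb,rusa] -> 14 lines: kuit rmwos uyp frkje ekq ild nutc wqy rxgwd vxnj piivb rusa coot pfv
Hunk 2: at line 8 remove [vxnj,piivb] add [hvr,bonzs] -> 14 lines: kuit rmwos uyp frkje ekq ild nutc wqy rxgwd hvr bonzs rusa coot pfv
Hunk 3: at line 12 remove [coot] add [vbmff] -> 14 lines: kuit rmwos uyp frkje ekq ild nutc wqy rxgwd hvr bonzs rusa vbmff pfv
Final line 11: bonzs

Answer: bonzs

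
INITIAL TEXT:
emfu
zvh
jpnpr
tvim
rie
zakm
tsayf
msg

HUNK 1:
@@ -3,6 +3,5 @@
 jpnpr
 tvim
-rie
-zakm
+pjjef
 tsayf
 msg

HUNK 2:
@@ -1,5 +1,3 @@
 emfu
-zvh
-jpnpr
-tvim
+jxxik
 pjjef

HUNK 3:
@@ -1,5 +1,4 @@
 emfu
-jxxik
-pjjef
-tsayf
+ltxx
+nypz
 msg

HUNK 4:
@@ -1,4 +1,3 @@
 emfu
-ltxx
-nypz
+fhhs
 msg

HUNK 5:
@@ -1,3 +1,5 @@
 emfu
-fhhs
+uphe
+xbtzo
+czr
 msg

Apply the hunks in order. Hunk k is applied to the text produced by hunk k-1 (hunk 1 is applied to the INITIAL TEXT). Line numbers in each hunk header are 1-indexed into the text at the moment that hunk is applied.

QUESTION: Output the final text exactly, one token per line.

Hunk 1: at line 3 remove [rie,zakm] add [pjjef] -> 7 lines: emfu zvh jpnpr tvim pjjef tsayf msg
Hunk 2: at line 1 remove [zvh,jpnpr,tvim] add [jxxik] -> 5 lines: emfu jxxik pjjef tsayf msg
Hunk 3: at line 1 remove [jxxik,pjjef,tsayf] add [ltxx,nypz] -> 4 lines: emfu ltxx nypz msg
Hunk 4: at line 1 remove [ltxx,nypz] add [fhhs] -> 3 lines: emfu fhhs msg
Hunk 5: at line 1 remove [fhhs] add [uphe,xbtzo,czr] -> 5 lines: emfu uphe xbtzo czr msg

Answer: emfu
uphe
xbtzo
czr
msg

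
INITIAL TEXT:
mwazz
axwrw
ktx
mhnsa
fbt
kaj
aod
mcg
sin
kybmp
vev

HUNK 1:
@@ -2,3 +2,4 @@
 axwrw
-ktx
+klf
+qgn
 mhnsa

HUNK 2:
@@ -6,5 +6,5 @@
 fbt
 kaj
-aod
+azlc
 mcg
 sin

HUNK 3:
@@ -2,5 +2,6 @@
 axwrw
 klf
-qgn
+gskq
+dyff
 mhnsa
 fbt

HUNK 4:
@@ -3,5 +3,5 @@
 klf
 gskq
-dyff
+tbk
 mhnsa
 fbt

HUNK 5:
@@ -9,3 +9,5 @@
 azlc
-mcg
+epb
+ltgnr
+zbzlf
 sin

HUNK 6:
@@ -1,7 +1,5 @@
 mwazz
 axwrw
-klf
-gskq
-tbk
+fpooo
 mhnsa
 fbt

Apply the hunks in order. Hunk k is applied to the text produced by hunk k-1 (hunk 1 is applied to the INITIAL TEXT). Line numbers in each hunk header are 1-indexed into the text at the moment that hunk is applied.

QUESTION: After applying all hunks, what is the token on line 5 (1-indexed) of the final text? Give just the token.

Answer: fbt

Derivation:
Hunk 1: at line 2 remove [ktx] add [klf,qgn] -> 12 lines: mwazz axwrw klf qgn mhnsa fbt kaj aod mcg sin kybmp vev
Hunk 2: at line 6 remove [aod] add [azlc] -> 12 lines: mwazz axwrw klf qgn mhnsa fbt kaj azlc mcg sin kybmp vev
Hunk 3: at line 2 remove [qgn] add [gskq,dyff] -> 13 lines: mwazz axwrw klf gskq dyff mhnsa fbt kaj azlc mcg sin kybmp vev
Hunk 4: at line 3 remove [dyff] add [tbk] -> 13 lines: mwazz axwrw klf gskq tbk mhnsa fbt kaj azlc mcg sin kybmp vev
Hunk 5: at line 9 remove [mcg] add [epb,ltgnr,zbzlf] -> 15 lines: mwazz axwrw klf gskq tbk mhnsa fbt kaj azlc epb ltgnr zbzlf sin kybmp vev
Hunk 6: at line 1 remove [klf,gskq,tbk] add [fpooo] -> 13 lines: mwazz axwrw fpooo mhnsa fbt kaj azlc epb ltgnr zbzlf sin kybmp vev
Final line 5: fbt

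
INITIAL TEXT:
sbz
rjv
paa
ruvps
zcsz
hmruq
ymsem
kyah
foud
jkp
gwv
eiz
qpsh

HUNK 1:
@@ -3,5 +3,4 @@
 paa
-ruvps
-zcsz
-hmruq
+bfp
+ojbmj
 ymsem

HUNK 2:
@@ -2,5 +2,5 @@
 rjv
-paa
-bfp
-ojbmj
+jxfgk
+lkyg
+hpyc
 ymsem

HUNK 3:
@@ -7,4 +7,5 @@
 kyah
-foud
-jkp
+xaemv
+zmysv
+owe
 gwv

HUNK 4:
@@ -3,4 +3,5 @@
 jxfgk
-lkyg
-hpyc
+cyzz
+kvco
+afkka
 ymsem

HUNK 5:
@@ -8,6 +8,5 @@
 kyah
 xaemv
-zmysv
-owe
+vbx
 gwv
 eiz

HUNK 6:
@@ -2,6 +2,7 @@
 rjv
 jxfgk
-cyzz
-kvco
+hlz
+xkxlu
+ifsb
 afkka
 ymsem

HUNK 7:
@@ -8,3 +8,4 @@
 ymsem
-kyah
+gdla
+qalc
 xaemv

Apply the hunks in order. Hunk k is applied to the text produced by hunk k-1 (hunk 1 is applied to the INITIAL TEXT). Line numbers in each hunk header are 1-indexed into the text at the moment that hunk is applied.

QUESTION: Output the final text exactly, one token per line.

Answer: sbz
rjv
jxfgk
hlz
xkxlu
ifsb
afkka
ymsem
gdla
qalc
xaemv
vbx
gwv
eiz
qpsh

Derivation:
Hunk 1: at line 3 remove [ruvps,zcsz,hmruq] add [bfp,ojbmj] -> 12 lines: sbz rjv paa bfp ojbmj ymsem kyah foud jkp gwv eiz qpsh
Hunk 2: at line 2 remove [paa,bfp,ojbmj] add [jxfgk,lkyg,hpyc] -> 12 lines: sbz rjv jxfgk lkyg hpyc ymsem kyah foud jkp gwv eiz qpsh
Hunk 3: at line 7 remove [foud,jkp] add [xaemv,zmysv,owe] -> 13 lines: sbz rjv jxfgk lkyg hpyc ymsem kyah xaemv zmysv owe gwv eiz qpsh
Hunk 4: at line 3 remove [lkyg,hpyc] add [cyzz,kvco,afkka] -> 14 lines: sbz rjv jxfgk cyzz kvco afkka ymsem kyah xaemv zmysv owe gwv eiz qpsh
Hunk 5: at line 8 remove [zmysv,owe] add [vbx] -> 13 lines: sbz rjv jxfgk cyzz kvco afkka ymsem kyah xaemv vbx gwv eiz qpsh
Hunk 6: at line 2 remove [cyzz,kvco] add [hlz,xkxlu,ifsb] -> 14 lines: sbz rjv jxfgk hlz xkxlu ifsb afkka ymsem kyah xaemv vbx gwv eiz qpsh
Hunk 7: at line 8 remove [kyah] add [gdla,qalc] -> 15 lines: sbz rjv jxfgk hlz xkxlu ifsb afkka ymsem gdla qalc xaemv vbx gwv eiz qpsh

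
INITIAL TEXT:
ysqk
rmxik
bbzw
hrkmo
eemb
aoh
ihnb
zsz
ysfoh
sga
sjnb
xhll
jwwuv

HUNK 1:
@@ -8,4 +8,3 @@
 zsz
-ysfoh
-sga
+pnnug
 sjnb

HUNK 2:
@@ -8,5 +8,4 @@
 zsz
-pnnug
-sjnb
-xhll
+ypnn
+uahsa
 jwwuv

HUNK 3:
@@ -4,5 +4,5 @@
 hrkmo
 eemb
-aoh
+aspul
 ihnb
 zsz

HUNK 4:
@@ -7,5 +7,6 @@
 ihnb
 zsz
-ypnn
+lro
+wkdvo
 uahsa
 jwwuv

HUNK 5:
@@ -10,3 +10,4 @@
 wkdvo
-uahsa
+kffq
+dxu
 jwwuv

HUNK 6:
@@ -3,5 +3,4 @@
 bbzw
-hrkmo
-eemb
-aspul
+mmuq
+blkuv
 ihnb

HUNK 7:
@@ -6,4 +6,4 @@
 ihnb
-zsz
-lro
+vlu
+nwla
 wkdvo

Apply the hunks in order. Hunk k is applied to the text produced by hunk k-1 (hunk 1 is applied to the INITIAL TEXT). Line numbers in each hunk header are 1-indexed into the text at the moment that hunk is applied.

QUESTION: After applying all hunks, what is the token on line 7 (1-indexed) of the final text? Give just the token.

Answer: vlu

Derivation:
Hunk 1: at line 8 remove [ysfoh,sga] add [pnnug] -> 12 lines: ysqk rmxik bbzw hrkmo eemb aoh ihnb zsz pnnug sjnb xhll jwwuv
Hunk 2: at line 8 remove [pnnug,sjnb,xhll] add [ypnn,uahsa] -> 11 lines: ysqk rmxik bbzw hrkmo eemb aoh ihnb zsz ypnn uahsa jwwuv
Hunk 3: at line 4 remove [aoh] add [aspul] -> 11 lines: ysqk rmxik bbzw hrkmo eemb aspul ihnb zsz ypnn uahsa jwwuv
Hunk 4: at line 7 remove [ypnn] add [lro,wkdvo] -> 12 lines: ysqk rmxik bbzw hrkmo eemb aspul ihnb zsz lro wkdvo uahsa jwwuv
Hunk 5: at line 10 remove [uahsa] add [kffq,dxu] -> 13 lines: ysqk rmxik bbzw hrkmo eemb aspul ihnb zsz lro wkdvo kffq dxu jwwuv
Hunk 6: at line 3 remove [hrkmo,eemb,aspul] add [mmuq,blkuv] -> 12 lines: ysqk rmxik bbzw mmuq blkuv ihnb zsz lro wkdvo kffq dxu jwwuv
Hunk 7: at line 6 remove [zsz,lro] add [vlu,nwla] -> 12 lines: ysqk rmxik bbzw mmuq blkuv ihnb vlu nwla wkdvo kffq dxu jwwuv
Final line 7: vlu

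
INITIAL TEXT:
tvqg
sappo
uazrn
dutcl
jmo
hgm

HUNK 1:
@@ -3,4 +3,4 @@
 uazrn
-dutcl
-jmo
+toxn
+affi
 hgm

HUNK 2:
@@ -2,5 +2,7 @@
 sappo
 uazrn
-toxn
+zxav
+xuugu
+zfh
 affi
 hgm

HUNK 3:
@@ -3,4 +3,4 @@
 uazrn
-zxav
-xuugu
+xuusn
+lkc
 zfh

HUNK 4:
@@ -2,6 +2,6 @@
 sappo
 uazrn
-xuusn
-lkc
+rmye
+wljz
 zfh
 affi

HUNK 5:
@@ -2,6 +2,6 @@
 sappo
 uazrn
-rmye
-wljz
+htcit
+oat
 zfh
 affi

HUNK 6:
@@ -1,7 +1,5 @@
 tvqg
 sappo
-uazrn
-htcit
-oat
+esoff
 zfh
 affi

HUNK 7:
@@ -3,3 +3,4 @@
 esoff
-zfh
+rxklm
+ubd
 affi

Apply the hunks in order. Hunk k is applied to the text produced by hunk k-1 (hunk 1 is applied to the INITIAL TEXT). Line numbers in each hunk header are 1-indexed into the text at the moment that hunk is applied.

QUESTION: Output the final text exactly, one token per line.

Answer: tvqg
sappo
esoff
rxklm
ubd
affi
hgm

Derivation:
Hunk 1: at line 3 remove [dutcl,jmo] add [toxn,affi] -> 6 lines: tvqg sappo uazrn toxn affi hgm
Hunk 2: at line 2 remove [toxn] add [zxav,xuugu,zfh] -> 8 lines: tvqg sappo uazrn zxav xuugu zfh affi hgm
Hunk 3: at line 3 remove [zxav,xuugu] add [xuusn,lkc] -> 8 lines: tvqg sappo uazrn xuusn lkc zfh affi hgm
Hunk 4: at line 2 remove [xuusn,lkc] add [rmye,wljz] -> 8 lines: tvqg sappo uazrn rmye wljz zfh affi hgm
Hunk 5: at line 2 remove [rmye,wljz] add [htcit,oat] -> 8 lines: tvqg sappo uazrn htcit oat zfh affi hgm
Hunk 6: at line 1 remove [uazrn,htcit,oat] add [esoff] -> 6 lines: tvqg sappo esoff zfh affi hgm
Hunk 7: at line 3 remove [zfh] add [rxklm,ubd] -> 7 lines: tvqg sappo esoff rxklm ubd affi hgm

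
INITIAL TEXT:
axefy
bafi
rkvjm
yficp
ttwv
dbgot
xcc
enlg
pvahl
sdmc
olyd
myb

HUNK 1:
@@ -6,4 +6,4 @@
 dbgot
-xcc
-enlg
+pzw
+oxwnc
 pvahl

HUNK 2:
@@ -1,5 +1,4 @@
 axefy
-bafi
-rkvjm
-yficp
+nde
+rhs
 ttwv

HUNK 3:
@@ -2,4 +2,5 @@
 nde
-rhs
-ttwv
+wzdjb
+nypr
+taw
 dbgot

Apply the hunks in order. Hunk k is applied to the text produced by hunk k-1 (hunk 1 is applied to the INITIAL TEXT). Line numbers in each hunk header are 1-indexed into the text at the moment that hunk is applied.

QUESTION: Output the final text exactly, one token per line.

Answer: axefy
nde
wzdjb
nypr
taw
dbgot
pzw
oxwnc
pvahl
sdmc
olyd
myb

Derivation:
Hunk 1: at line 6 remove [xcc,enlg] add [pzw,oxwnc] -> 12 lines: axefy bafi rkvjm yficp ttwv dbgot pzw oxwnc pvahl sdmc olyd myb
Hunk 2: at line 1 remove [bafi,rkvjm,yficp] add [nde,rhs] -> 11 lines: axefy nde rhs ttwv dbgot pzw oxwnc pvahl sdmc olyd myb
Hunk 3: at line 2 remove [rhs,ttwv] add [wzdjb,nypr,taw] -> 12 lines: axefy nde wzdjb nypr taw dbgot pzw oxwnc pvahl sdmc olyd myb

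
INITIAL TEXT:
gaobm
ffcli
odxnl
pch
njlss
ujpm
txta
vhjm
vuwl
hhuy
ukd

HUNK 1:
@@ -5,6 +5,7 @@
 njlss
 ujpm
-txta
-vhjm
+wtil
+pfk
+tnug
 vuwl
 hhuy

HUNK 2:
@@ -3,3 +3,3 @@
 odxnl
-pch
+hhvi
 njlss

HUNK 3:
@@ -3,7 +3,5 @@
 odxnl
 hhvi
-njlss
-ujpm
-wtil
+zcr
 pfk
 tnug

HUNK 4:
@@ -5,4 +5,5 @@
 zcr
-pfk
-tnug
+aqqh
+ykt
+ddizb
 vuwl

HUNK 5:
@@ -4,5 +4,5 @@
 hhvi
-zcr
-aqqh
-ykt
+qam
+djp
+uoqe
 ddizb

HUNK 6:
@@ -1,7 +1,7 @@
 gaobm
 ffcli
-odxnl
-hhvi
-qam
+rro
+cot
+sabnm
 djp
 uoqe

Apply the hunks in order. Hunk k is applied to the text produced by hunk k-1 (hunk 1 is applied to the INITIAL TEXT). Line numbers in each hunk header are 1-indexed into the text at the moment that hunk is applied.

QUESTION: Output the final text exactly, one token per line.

Hunk 1: at line 5 remove [txta,vhjm] add [wtil,pfk,tnug] -> 12 lines: gaobm ffcli odxnl pch njlss ujpm wtil pfk tnug vuwl hhuy ukd
Hunk 2: at line 3 remove [pch] add [hhvi] -> 12 lines: gaobm ffcli odxnl hhvi njlss ujpm wtil pfk tnug vuwl hhuy ukd
Hunk 3: at line 3 remove [njlss,ujpm,wtil] add [zcr] -> 10 lines: gaobm ffcli odxnl hhvi zcr pfk tnug vuwl hhuy ukd
Hunk 4: at line 5 remove [pfk,tnug] add [aqqh,ykt,ddizb] -> 11 lines: gaobm ffcli odxnl hhvi zcr aqqh ykt ddizb vuwl hhuy ukd
Hunk 5: at line 4 remove [zcr,aqqh,ykt] add [qam,djp,uoqe] -> 11 lines: gaobm ffcli odxnl hhvi qam djp uoqe ddizb vuwl hhuy ukd
Hunk 6: at line 1 remove [odxnl,hhvi,qam] add [rro,cot,sabnm] -> 11 lines: gaobm ffcli rro cot sabnm djp uoqe ddizb vuwl hhuy ukd

Answer: gaobm
ffcli
rro
cot
sabnm
djp
uoqe
ddizb
vuwl
hhuy
ukd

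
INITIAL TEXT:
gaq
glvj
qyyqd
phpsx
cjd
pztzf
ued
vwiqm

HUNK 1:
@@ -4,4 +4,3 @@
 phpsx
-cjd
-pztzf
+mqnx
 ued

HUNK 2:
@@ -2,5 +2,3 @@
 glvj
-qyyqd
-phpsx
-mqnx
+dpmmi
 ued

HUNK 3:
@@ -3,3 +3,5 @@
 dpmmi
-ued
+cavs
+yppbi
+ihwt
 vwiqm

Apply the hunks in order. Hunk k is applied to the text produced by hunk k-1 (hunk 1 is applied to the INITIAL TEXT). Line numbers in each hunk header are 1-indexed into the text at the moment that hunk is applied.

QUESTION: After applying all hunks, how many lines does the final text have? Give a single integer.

Answer: 7

Derivation:
Hunk 1: at line 4 remove [cjd,pztzf] add [mqnx] -> 7 lines: gaq glvj qyyqd phpsx mqnx ued vwiqm
Hunk 2: at line 2 remove [qyyqd,phpsx,mqnx] add [dpmmi] -> 5 lines: gaq glvj dpmmi ued vwiqm
Hunk 3: at line 3 remove [ued] add [cavs,yppbi,ihwt] -> 7 lines: gaq glvj dpmmi cavs yppbi ihwt vwiqm
Final line count: 7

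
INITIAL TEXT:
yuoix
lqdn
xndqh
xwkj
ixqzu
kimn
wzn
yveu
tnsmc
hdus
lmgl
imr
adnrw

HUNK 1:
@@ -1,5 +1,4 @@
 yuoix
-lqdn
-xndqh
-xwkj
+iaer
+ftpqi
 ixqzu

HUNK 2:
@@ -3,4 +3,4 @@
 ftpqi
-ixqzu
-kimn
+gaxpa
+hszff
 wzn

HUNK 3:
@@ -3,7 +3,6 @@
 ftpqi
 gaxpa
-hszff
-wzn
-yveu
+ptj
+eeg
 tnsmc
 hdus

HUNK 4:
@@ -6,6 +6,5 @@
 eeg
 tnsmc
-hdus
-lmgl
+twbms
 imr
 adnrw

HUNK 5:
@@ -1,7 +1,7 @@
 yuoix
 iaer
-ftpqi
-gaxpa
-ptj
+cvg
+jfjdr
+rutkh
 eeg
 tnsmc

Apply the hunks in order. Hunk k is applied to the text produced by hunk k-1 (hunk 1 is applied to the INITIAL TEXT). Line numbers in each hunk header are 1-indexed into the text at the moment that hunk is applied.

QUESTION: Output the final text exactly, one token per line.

Answer: yuoix
iaer
cvg
jfjdr
rutkh
eeg
tnsmc
twbms
imr
adnrw

Derivation:
Hunk 1: at line 1 remove [lqdn,xndqh,xwkj] add [iaer,ftpqi] -> 12 lines: yuoix iaer ftpqi ixqzu kimn wzn yveu tnsmc hdus lmgl imr adnrw
Hunk 2: at line 3 remove [ixqzu,kimn] add [gaxpa,hszff] -> 12 lines: yuoix iaer ftpqi gaxpa hszff wzn yveu tnsmc hdus lmgl imr adnrw
Hunk 3: at line 3 remove [hszff,wzn,yveu] add [ptj,eeg] -> 11 lines: yuoix iaer ftpqi gaxpa ptj eeg tnsmc hdus lmgl imr adnrw
Hunk 4: at line 6 remove [hdus,lmgl] add [twbms] -> 10 lines: yuoix iaer ftpqi gaxpa ptj eeg tnsmc twbms imr adnrw
Hunk 5: at line 1 remove [ftpqi,gaxpa,ptj] add [cvg,jfjdr,rutkh] -> 10 lines: yuoix iaer cvg jfjdr rutkh eeg tnsmc twbms imr adnrw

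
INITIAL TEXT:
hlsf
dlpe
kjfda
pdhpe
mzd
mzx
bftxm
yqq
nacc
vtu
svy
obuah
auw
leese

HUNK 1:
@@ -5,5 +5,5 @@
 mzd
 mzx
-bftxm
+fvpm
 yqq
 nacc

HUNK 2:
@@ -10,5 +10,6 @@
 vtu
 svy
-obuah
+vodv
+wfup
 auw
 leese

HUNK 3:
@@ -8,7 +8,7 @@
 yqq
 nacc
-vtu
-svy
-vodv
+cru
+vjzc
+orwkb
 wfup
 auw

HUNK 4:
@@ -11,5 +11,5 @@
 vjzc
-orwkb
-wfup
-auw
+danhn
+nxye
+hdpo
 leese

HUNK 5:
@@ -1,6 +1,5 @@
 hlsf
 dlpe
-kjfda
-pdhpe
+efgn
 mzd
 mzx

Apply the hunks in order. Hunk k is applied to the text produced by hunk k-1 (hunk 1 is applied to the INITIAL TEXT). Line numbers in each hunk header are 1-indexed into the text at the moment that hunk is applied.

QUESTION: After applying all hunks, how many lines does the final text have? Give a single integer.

Hunk 1: at line 5 remove [bftxm] add [fvpm] -> 14 lines: hlsf dlpe kjfda pdhpe mzd mzx fvpm yqq nacc vtu svy obuah auw leese
Hunk 2: at line 10 remove [obuah] add [vodv,wfup] -> 15 lines: hlsf dlpe kjfda pdhpe mzd mzx fvpm yqq nacc vtu svy vodv wfup auw leese
Hunk 3: at line 8 remove [vtu,svy,vodv] add [cru,vjzc,orwkb] -> 15 lines: hlsf dlpe kjfda pdhpe mzd mzx fvpm yqq nacc cru vjzc orwkb wfup auw leese
Hunk 4: at line 11 remove [orwkb,wfup,auw] add [danhn,nxye,hdpo] -> 15 lines: hlsf dlpe kjfda pdhpe mzd mzx fvpm yqq nacc cru vjzc danhn nxye hdpo leese
Hunk 5: at line 1 remove [kjfda,pdhpe] add [efgn] -> 14 lines: hlsf dlpe efgn mzd mzx fvpm yqq nacc cru vjzc danhn nxye hdpo leese
Final line count: 14

Answer: 14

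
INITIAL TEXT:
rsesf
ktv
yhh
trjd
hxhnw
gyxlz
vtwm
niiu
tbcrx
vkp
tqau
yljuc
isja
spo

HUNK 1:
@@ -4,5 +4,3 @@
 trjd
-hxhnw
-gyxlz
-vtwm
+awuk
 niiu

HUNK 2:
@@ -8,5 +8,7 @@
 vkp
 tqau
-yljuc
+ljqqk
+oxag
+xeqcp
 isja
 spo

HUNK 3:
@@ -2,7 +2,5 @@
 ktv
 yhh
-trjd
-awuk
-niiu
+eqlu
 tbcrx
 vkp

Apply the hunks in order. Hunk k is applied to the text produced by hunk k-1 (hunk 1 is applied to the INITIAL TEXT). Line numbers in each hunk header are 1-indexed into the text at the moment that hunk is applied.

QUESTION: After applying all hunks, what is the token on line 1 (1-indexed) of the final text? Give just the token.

Answer: rsesf

Derivation:
Hunk 1: at line 4 remove [hxhnw,gyxlz,vtwm] add [awuk] -> 12 lines: rsesf ktv yhh trjd awuk niiu tbcrx vkp tqau yljuc isja spo
Hunk 2: at line 8 remove [yljuc] add [ljqqk,oxag,xeqcp] -> 14 lines: rsesf ktv yhh trjd awuk niiu tbcrx vkp tqau ljqqk oxag xeqcp isja spo
Hunk 3: at line 2 remove [trjd,awuk,niiu] add [eqlu] -> 12 lines: rsesf ktv yhh eqlu tbcrx vkp tqau ljqqk oxag xeqcp isja spo
Final line 1: rsesf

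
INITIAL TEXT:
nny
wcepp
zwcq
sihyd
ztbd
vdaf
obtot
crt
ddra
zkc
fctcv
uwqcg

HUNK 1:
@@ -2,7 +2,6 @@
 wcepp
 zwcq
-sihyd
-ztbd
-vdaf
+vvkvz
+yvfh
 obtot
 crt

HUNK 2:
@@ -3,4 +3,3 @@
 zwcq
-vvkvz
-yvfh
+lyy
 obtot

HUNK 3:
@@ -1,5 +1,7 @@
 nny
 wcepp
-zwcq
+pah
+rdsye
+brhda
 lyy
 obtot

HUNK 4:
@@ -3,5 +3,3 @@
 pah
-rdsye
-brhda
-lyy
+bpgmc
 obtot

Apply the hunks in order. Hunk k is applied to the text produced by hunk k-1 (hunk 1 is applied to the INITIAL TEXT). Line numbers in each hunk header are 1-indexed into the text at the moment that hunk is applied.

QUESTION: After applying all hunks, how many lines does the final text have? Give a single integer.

Answer: 10

Derivation:
Hunk 1: at line 2 remove [sihyd,ztbd,vdaf] add [vvkvz,yvfh] -> 11 lines: nny wcepp zwcq vvkvz yvfh obtot crt ddra zkc fctcv uwqcg
Hunk 2: at line 3 remove [vvkvz,yvfh] add [lyy] -> 10 lines: nny wcepp zwcq lyy obtot crt ddra zkc fctcv uwqcg
Hunk 3: at line 1 remove [zwcq] add [pah,rdsye,brhda] -> 12 lines: nny wcepp pah rdsye brhda lyy obtot crt ddra zkc fctcv uwqcg
Hunk 4: at line 3 remove [rdsye,brhda,lyy] add [bpgmc] -> 10 lines: nny wcepp pah bpgmc obtot crt ddra zkc fctcv uwqcg
Final line count: 10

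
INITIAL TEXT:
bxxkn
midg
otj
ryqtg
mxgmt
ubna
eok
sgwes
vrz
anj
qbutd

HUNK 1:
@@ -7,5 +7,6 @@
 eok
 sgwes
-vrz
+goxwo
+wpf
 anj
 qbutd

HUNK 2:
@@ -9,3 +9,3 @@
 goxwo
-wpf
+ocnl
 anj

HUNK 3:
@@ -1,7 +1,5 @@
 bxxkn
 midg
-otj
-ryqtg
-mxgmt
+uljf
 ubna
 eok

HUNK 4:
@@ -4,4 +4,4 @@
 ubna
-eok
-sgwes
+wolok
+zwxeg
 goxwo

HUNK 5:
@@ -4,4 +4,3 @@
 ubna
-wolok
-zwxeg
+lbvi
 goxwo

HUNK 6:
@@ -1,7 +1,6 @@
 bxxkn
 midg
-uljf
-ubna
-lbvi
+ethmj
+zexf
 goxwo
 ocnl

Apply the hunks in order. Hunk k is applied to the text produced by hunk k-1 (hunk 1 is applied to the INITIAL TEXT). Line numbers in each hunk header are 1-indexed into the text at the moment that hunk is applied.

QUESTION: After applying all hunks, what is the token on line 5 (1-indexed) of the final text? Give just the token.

Hunk 1: at line 7 remove [vrz] add [goxwo,wpf] -> 12 lines: bxxkn midg otj ryqtg mxgmt ubna eok sgwes goxwo wpf anj qbutd
Hunk 2: at line 9 remove [wpf] add [ocnl] -> 12 lines: bxxkn midg otj ryqtg mxgmt ubna eok sgwes goxwo ocnl anj qbutd
Hunk 3: at line 1 remove [otj,ryqtg,mxgmt] add [uljf] -> 10 lines: bxxkn midg uljf ubna eok sgwes goxwo ocnl anj qbutd
Hunk 4: at line 4 remove [eok,sgwes] add [wolok,zwxeg] -> 10 lines: bxxkn midg uljf ubna wolok zwxeg goxwo ocnl anj qbutd
Hunk 5: at line 4 remove [wolok,zwxeg] add [lbvi] -> 9 lines: bxxkn midg uljf ubna lbvi goxwo ocnl anj qbutd
Hunk 6: at line 1 remove [uljf,ubna,lbvi] add [ethmj,zexf] -> 8 lines: bxxkn midg ethmj zexf goxwo ocnl anj qbutd
Final line 5: goxwo

Answer: goxwo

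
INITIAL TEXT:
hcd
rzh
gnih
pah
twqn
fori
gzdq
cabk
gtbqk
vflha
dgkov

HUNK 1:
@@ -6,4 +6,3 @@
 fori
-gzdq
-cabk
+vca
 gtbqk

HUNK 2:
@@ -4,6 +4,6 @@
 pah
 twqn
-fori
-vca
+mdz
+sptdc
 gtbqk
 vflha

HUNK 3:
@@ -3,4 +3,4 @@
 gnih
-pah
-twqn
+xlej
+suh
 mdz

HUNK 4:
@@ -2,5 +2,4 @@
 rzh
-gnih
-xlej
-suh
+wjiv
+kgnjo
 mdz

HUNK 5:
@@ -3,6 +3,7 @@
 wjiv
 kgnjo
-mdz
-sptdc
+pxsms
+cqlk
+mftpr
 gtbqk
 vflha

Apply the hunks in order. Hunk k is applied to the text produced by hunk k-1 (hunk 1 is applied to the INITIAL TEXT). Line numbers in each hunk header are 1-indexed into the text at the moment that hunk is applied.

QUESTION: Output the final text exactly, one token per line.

Answer: hcd
rzh
wjiv
kgnjo
pxsms
cqlk
mftpr
gtbqk
vflha
dgkov

Derivation:
Hunk 1: at line 6 remove [gzdq,cabk] add [vca] -> 10 lines: hcd rzh gnih pah twqn fori vca gtbqk vflha dgkov
Hunk 2: at line 4 remove [fori,vca] add [mdz,sptdc] -> 10 lines: hcd rzh gnih pah twqn mdz sptdc gtbqk vflha dgkov
Hunk 3: at line 3 remove [pah,twqn] add [xlej,suh] -> 10 lines: hcd rzh gnih xlej suh mdz sptdc gtbqk vflha dgkov
Hunk 4: at line 2 remove [gnih,xlej,suh] add [wjiv,kgnjo] -> 9 lines: hcd rzh wjiv kgnjo mdz sptdc gtbqk vflha dgkov
Hunk 5: at line 3 remove [mdz,sptdc] add [pxsms,cqlk,mftpr] -> 10 lines: hcd rzh wjiv kgnjo pxsms cqlk mftpr gtbqk vflha dgkov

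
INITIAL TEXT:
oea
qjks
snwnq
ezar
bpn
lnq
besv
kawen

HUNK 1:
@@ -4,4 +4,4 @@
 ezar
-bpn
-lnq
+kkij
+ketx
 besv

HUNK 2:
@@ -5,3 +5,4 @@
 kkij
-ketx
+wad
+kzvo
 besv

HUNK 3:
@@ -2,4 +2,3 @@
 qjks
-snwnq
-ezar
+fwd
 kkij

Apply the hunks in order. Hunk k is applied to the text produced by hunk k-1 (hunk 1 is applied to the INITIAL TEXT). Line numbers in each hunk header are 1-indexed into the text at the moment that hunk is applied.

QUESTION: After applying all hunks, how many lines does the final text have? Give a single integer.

Hunk 1: at line 4 remove [bpn,lnq] add [kkij,ketx] -> 8 lines: oea qjks snwnq ezar kkij ketx besv kawen
Hunk 2: at line 5 remove [ketx] add [wad,kzvo] -> 9 lines: oea qjks snwnq ezar kkij wad kzvo besv kawen
Hunk 3: at line 2 remove [snwnq,ezar] add [fwd] -> 8 lines: oea qjks fwd kkij wad kzvo besv kawen
Final line count: 8

Answer: 8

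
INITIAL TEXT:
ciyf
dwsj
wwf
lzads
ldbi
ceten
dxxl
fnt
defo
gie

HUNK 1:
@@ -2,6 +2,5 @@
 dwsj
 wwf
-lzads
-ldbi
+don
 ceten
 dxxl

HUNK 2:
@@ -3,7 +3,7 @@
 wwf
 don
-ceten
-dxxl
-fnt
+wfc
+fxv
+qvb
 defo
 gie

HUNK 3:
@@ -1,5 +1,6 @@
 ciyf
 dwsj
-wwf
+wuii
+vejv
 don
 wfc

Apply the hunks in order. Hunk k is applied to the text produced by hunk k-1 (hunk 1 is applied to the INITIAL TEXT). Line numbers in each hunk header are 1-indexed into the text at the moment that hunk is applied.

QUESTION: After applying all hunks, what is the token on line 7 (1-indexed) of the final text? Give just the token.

Answer: fxv

Derivation:
Hunk 1: at line 2 remove [lzads,ldbi] add [don] -> 9 lines: ciyf dwsj wwf don ceten dxxl fnt defo gie
Hunk 2: at line 3 remove [ceten,dxxl,fnt] add [wfc,fxv,qvb] -> 9 lines: ciyf dwsj wwf don wfc fxv qvb defo gie
Hunk 3: at line 1 remove [wwf] add [wuii,vejv] -> 10 lines: ciyf dwsj wuii vejv don wfc fxv qvb defo gie
Final line 7: fxv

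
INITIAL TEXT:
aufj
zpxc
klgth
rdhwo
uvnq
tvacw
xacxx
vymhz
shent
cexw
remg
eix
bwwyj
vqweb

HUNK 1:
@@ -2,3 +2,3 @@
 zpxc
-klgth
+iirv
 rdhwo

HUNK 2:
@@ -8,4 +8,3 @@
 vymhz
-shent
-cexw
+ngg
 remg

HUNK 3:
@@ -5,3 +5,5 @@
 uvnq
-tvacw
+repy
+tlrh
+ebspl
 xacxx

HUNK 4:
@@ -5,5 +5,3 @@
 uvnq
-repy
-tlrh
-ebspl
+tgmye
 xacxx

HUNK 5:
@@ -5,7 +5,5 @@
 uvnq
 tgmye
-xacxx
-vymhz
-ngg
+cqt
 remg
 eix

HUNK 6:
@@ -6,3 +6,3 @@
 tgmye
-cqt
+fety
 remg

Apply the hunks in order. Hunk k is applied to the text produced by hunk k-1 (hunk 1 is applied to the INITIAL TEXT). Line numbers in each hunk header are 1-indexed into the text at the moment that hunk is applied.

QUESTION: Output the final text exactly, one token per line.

Answer: aufj
zpxc
iirv
rdhwo
uvnq
tgmye
fety
remg
eix
bwwyj
vqweb

Derivation:
Hunk 1: at line 2 remove [klgth] add [iirv] -> 14 lines: aufj zpxc iirv rdhwo uvnq tvacw xacxx vymhz shent cexw remg eix bwwyj vqweb
Hunk 2: at line 8 remove [shent,cexw] add [ngg] -> 13 lines: aufj zpxc iirv rdhwo uvnq tvacw xacxx vymhz ngg remg eix bwwyj vqweb
Hunk 3: at line 5 remove [tvacw] add [repy,tlrh,ebspl] -> 15 lines: aufj zpxc iirv rdhwo uvnq repy tlrh ebspl xacxx vymhz ngg remg eix bwwyj vqweb
Hunk 4: at line 5 remove [repy,tlrh,ebspl] add [tgmye] -> 13 lines: aufj zpxc iirv rdhwo uvnq tgmye xacxx vymhz ngg remg eix bwwyj vqweb
Hunk 5: at line 5 remove [xacxx,vymhz,ngg] add [cqt] -> 11 lines: aufj zpxc iirv rdhwo uvnq tgmye cqt remg eix bwwyj vqweb
Hunk 6: at line 6 remove [cqt] add [fety] -> 11 lines: aufj zpxc iirv rdhwo uvnq tgmye fety remg eix bwwyj vqweb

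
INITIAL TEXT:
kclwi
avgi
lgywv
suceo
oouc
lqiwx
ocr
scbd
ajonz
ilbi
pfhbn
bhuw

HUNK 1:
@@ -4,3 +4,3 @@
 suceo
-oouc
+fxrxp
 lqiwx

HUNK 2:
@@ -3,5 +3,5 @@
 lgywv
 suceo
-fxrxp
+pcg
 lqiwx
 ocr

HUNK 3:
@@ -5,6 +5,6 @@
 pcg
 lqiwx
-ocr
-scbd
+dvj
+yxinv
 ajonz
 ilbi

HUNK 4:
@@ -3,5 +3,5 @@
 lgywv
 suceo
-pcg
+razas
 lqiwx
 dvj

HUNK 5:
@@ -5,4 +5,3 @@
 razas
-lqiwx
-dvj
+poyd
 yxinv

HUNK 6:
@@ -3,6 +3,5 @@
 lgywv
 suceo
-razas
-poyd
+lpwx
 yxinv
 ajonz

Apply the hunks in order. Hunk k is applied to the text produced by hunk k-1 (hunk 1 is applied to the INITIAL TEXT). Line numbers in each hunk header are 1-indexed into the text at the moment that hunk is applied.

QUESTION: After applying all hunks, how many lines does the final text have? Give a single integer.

Hunk 1: at line 4 remove [oouc] add [fxrxp] -> 12 lines: kclwi avgi lgywv suceo fxrxp lqiwx ocr scbd ajonz ilbi pfhbn bhuw
Hunk 2: at line 3 remove [fxrxp] add [pcg] -> 12 lines: kclwi avgi lgywv suceo pcg lqiwx ocr scbd ajonz ilbi pfhbn bhuw
Hunk 3: at line 5 remove [ocr,scbd] add [dvj,yxinv] -> 12 lines: kclwi avgi lgywv suceo pcg lqiwx dvj yxinv ajonz ilbi pfhbn bhuw
Hunk 4: at line 3 remove [pcg] add [razas] -> 12 lines: kclwi avgi lgywv suceo razas lqiwx dvj yxinv ajonz ilbi pfhbn bhuw
Hunk 5: at line 5 remove [lqiwx,dvj] add [poyd] -> 11 lines: kclwi avgi lgywv suceo razas poyd yxinv ajonz ilbi pfhbn bhuw
Hunk 6: at line 3 remove [razas,poyd] add [lpwx] -> 10 lines: kclwi avgi lgywv suceo lpwx yxinv ajonz ilbi pfhbn bhuw
Final line count: 10

Answer: 10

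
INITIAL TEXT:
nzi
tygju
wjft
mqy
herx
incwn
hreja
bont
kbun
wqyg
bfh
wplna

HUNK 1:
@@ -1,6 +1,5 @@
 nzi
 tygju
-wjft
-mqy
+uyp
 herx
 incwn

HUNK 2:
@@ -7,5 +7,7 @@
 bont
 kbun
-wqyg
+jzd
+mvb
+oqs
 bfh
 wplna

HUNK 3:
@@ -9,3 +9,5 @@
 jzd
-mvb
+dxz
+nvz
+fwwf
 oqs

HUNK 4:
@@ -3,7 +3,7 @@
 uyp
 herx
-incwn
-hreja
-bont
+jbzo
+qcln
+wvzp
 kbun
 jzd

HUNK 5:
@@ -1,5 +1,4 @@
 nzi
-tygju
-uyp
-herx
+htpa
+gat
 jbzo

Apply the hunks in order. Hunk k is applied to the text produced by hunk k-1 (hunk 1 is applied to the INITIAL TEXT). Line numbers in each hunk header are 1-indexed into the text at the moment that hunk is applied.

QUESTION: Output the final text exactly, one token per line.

Hunk 1: at line 1 remove [wjft,mqy] add [uyp] -> 11 lines: nzi tygju uyp herx incwn hreja bont kbun wqyg bfh wplna
Hunk 2: at line 7 remove [wqyg] add [jzd,mvb,oqs] -> 13 lines: nzi tygju uyp herx incwn hreja bont kbun jzd mvb oqs bfh wplna
Hunk 3: at line 9 remove [mvb] add [dxz,nvz,fwwf] -> 15 lines: nzi tygju uyp herx incwn hreja bont kbun jzd dxz nvz fwwf oqs bfh wplna
Hunk 4: at line 3 remove [incwn,hreja,bont] add [jbzo,qcln,wvzp] -> 15 lines: nzi tygju uyp herx jbzo qcln wvzp kbun jzd dxz nvz fwwf oqs bfh wplna
Hunk 5: at line 1 remove [tygju,uyp,herx] add [htpa,gat] -> 14 lines: nzi htpa gat jbzo qcln wvzp kbun jzd dxz nvz fwwf oqs bfh wplna

Answer: nzi
htpa
gat
jbzo
qcln
wvzp
kbun
jzd
dxz
nvz
fwwf
oqs
bfh
wplna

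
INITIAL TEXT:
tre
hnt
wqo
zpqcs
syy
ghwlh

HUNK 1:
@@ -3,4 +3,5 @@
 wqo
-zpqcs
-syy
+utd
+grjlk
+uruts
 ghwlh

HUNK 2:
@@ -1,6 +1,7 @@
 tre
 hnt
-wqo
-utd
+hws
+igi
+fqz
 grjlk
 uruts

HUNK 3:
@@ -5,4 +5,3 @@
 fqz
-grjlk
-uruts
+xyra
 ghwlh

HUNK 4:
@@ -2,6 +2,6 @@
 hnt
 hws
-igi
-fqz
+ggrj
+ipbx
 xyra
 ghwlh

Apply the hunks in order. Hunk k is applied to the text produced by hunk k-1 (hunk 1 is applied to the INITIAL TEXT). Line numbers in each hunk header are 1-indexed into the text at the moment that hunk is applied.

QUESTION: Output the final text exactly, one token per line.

Answer: tre
hnt
hws
ggrj
ipbx
xyra
ghwlh

Derivation:
Hunk 1: at line 3 remove [zpqcs,syy] add [utd,grjlk,uruts] -> 7 lines: tre hnt wqo utd grjlk uruts ghwlh
Hunk 2: at line 1 remove [wqo,utd] add [hws,igi,fqz] -> 8 lines: tre hnt hws igi fqz grjlk uruts ghwlh
Hunk 3: at line 5 remove [grjlk,uruts] add [xyra] -> 7 lines: tre hnt hws igi fqz xyra ghwlh
Hunk 4: at line 2 remove [igi,fqz] add [ggrj,ipbx] -> 7 lines: tre hnt hws ggrj ipbx xyra ghwlh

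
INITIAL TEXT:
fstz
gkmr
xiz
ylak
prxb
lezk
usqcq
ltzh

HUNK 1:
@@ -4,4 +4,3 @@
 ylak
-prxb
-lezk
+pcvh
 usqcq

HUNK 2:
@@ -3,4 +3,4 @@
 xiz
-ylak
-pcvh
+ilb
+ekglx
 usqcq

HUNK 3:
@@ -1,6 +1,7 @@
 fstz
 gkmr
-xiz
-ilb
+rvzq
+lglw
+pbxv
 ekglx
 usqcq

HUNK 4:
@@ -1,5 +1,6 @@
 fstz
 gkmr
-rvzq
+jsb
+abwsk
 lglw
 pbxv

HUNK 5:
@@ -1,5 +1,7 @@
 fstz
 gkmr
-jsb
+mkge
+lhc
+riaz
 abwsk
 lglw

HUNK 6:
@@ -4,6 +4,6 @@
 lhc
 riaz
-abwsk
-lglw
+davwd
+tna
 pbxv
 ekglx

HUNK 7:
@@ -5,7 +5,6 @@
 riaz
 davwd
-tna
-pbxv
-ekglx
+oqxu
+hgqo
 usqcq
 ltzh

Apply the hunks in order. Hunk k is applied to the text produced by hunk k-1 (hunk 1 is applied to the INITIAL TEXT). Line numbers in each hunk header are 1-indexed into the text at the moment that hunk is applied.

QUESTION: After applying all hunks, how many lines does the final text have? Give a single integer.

Hunk 1: at line 4 remove [prxb,lezk] add [pcvh] -> 7 lines: fstz gkmr xiz ylak pcvh usqcq ltzh
Hunk 2: at line 3 remove [ylak,pcvh] add [ilb,ekglx] -> 7 lines: fstz gkmr xiz ilb ekglx usqcq ltzh
Hunk 3: at line 1 remove [xiz,ilb] add [rvzq,lglw,pbxv] -> 8 lines: fstz gkmr rvzq lglw pbxv ekglx usqcq ltzh
Hunk 4: at line 1 remove [rvzq] add [jsb,abwsk] -> 9 lines: fstz gkmr jsb abwsk lglw pbxv ekglx usqcq ltzh
Hunk 5: at line 1 remove [jsb] add [mkge,lhc,riaz] -> 11 lines: fstz gkmr mkge lhc riaz abwsk lglw pbxv ekglx usqcq ltzh
Hunk 6: at line 4 remove [abwsk,lglw] add [davwd,tna] -> 11 lines: fstz gkmr mkge lhc riaz davwd tna pbxv ekglx usqcq ltzh
Hunk 7: at line 5 remove [tna,pbxv,ekglx] add [oqxu,hgqo] -> 10 lines: fstz gkmr mkge lhc riaz davwd oqxu hgqo usqcq ltzh
Final line count: 10

Answer: 10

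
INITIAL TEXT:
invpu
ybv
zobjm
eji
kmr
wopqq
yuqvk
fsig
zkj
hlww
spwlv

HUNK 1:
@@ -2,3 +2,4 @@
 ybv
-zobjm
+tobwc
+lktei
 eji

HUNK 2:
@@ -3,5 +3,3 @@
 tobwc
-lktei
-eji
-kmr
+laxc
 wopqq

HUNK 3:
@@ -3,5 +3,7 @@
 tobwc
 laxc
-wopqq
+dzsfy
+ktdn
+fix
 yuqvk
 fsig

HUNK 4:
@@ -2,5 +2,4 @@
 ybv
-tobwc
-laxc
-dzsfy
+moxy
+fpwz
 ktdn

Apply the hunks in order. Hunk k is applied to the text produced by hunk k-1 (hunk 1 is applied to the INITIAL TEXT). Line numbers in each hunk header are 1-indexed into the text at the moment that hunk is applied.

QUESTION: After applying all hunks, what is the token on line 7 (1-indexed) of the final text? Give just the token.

Answer: yuqvk

Derivation:
Hunk 1: at line 2 remove [zobjm] add [tobwc,lktei] -> 12 lines: invpu ybv tobwc lktei eji kmr wopqq yuqvk fsig zkj hlww spwlv
Hunk 2: at line 3 remove [lktei,eji,kmr] add [laxc] -> 10 lines: invpu ybv tobwc laxc wopqq yuqvk fsig zkj hlww spwlv
Hunk 3: at line 3 remove [wopqq] add [dzsfy,ktdn,fix] -> 12 lines: invpu ybv tobwc laxc dzsfy ktdn fix yuqvk fsig zkj hlww spwlv
Hunk 4: at line 2 remove [tobwc,laxc,dzsfy] add [moxy,fpwz] -> 11 lines: invpu ybv moxy fpwz ktdn fix yuqvk fsig zkj hlww spwlv
Final line 7: yuqvk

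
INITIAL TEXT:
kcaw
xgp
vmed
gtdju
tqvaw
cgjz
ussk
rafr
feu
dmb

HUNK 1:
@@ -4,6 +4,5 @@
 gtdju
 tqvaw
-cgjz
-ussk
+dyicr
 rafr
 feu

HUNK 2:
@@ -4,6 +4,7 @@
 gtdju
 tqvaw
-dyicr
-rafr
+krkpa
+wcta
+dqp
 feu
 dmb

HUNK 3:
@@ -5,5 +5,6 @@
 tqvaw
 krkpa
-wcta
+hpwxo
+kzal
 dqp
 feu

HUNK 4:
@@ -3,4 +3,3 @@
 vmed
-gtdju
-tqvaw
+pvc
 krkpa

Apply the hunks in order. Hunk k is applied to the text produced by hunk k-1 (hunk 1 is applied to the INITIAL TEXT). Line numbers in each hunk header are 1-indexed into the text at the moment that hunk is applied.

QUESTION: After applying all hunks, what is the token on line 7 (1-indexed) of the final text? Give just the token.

Hunk 1: at line 4 remove [cgjz,ussk] add [dyicr] -> 9 lines: kcaw xgp vmed gtdju tqvaw dyicr rafr feu dmb
Hunk 2: at line 4 remove [dyicr,rafr] add [krkpa,wcta,dqp] -> 10 lines: kcaw xgp vmed gtdju tqvaw krkpa wcta dqp feu dmb
Hunk 3: at line 5 remove [wcta] add [hpwxo,kzal] -> 11 lines: kcaw xgp vmed gtdju tqvaw krkpa hpwxo kzal dqp feu dmb
Hunk 4: at line 3 remove [gtdju,tqvaw] add [pvc] -> 10 lines: kcaw xgp vmed pvc krkpa hpwxo kzal dqp feu dmb
Final line 7: kzal

Answer: kzal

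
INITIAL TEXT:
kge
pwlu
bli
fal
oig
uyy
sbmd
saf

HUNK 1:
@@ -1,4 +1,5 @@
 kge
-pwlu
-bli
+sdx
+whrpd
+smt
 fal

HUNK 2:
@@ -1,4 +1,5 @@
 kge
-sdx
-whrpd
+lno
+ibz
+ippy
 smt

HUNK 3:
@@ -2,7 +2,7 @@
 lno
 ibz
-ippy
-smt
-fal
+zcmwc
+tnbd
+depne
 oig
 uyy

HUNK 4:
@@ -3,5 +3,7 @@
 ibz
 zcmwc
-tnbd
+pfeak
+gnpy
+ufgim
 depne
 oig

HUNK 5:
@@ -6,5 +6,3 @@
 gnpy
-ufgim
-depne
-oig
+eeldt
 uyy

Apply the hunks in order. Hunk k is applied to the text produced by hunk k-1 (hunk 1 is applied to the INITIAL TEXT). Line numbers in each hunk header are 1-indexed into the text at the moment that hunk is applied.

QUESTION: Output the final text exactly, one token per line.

Answer: kge
lno
ibz
zcmwc
pfeak
gnpy
eeldt
uyy
sbmd
saf

Derivation:
Hunk 1: at line 1 remove [pwlu,bli] add [sdx,whrpd,smt] -> 9 lines: kge sdx whrpd smt fal oig uyy sbmd saf
Hunk 2: at line 1 remove [sdx,whrpd] add [lno,ibz,ippy] -> 10 lines: kge lno ibz ippy smt fal oig uyy sbmd saf
Hunk 3: at line 2 remove [ippy,smt,fal] add [zcmwc,tnbd,depne] -> 10 lines: kge lno ibz zcmwc tnbd depne oig uyy sbmd saf
Hunk 4: at line 3 remove [tnbd] add [pfeak,gnpy,ufgim] -> 12 lines: kge lno ibz zcmwc pfeak gnpy ufgim depne oig uyy sbmd saf
Hunk 5: at line 6 remove [ufgim,depne,oig] add [eeldt] -> 10 lines: kge lno ibz zcmwc pfeak gnpy eeldt uyy sbmd saf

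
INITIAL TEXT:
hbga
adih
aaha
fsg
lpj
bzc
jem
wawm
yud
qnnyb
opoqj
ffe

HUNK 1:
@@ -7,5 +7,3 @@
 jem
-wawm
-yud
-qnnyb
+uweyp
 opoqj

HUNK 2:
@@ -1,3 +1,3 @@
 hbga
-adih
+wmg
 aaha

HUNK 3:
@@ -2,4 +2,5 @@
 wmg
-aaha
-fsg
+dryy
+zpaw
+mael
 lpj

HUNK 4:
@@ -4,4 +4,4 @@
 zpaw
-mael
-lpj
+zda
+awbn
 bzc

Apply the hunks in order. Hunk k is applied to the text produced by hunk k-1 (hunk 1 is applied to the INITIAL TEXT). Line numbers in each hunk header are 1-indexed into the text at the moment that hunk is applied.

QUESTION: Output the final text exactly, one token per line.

Answer: hbga
wmg
dryy
zpaw
zda
awbn
bzc
jem
uweyp
opoqj
ffe

Derivation:
Hunk 1: at line 7 remove [wawm,yud,qnnyb] add [uweyp] -> 10 lines: hbga adih aaha fsg lpj bzc jem uweyp opoqj ffe
Hunk 2: at line 1 remove [adih] add [wmg] -> 10 lines: hbga wmg aaha fsg lpj bzc jem uweyp opoqj ffe
Hunk 3: at line 2 remove [aaha,fsg] add [dryy,zpaw,mael] -> 11 lines: hbga wmg dryy zpaw mael lpj bzc jem uweyp opoqj ffe
Hunk 4: at line 4 remove [mael,lpj] add [zda,awbn] -> 11 lines: hbga wmg dryy zpaw zda awbn bzc jem uweyp opoqj ffe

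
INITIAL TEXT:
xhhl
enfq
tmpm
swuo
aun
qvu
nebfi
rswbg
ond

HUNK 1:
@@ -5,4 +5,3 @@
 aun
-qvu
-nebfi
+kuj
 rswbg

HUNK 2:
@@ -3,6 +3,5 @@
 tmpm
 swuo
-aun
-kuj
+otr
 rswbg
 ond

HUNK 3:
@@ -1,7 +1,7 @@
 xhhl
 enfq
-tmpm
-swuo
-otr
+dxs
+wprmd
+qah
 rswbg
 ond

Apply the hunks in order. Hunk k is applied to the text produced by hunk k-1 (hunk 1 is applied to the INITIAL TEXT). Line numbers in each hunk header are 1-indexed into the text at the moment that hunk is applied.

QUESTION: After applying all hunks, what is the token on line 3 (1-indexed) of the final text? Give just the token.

Hunk 1: at line 5 remove [qvu,nebfi] add [kuj] -> 8 lines: xhhl enfq tmpm swuo aun kuj rswbg ond
Hunk 2: at line 3 remove [aun,kuj] add [otr] -> 7 lines: xhhl enfq tmpm swuo otr rswbg ond
Hunk 3: at line 1 remove [tmpm,swuo,otr] add [dxs,wprmd,qah] -> 7 lines: xhhl enfq dxs wprmd qah rswbg ond
Final line 3: dxs

Answer: dxs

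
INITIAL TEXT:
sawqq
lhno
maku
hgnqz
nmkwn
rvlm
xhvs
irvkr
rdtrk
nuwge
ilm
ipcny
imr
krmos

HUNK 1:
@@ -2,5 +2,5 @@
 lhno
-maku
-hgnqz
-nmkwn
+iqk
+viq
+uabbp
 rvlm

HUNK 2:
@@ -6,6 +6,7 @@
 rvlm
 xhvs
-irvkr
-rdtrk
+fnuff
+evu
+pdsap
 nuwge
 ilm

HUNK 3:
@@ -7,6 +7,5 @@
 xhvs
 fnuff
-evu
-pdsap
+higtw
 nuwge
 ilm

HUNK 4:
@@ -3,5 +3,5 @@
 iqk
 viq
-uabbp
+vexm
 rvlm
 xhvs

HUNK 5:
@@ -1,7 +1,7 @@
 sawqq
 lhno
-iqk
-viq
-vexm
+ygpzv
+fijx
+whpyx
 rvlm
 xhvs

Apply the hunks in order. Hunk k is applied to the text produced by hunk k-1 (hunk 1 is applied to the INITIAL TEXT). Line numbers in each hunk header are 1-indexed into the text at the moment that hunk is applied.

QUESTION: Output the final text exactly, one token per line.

Hunk 1: at line 2 remove [maku,hgnqz,nmkwn] add [iqk,viq,uabbp] -> 14 lines: sawqq lhno iqk viq uabbp rvlm xhvs irvkr rdtrk nuwge ilm ipcny imr krmos
Hunk 2: at line 6 remove [irvkr,rdtrk] add [fnuff,evu,pdsap] -> 15 lines: sawqq lhno iqk viq uabbp rvlm xhvs fnuff evu pdsap nuwge ilm ipcny imr krmos
Hunk 3: at line 7 remove [evu,pdsap] add [higtw] -> 14 lines: sawqq lhno iqk viq uabbp rvlm xhvs fnuff higtw nuwge ilm ipcny imr krmos
Hunk 4: at line 3 remove [uabbp] add [vexm] -> 14 lines: sawqq lhno iqk viq vexm rvlm xhvs fnuff higtw nuwge ilm ipcny imr krmos
Hunk 5: at line 1 remove [iqk,viq,vexm] add [ygpzv,fijx,whpyx] -> 14 lines: sawqq lhno ygpzv fijx whpyx rvlm xhvs fnuff higtw nuwge ilm ipcny imr krmos

Answer: sawqq
lhno
ygpzv
fijx
whpyx
rvlm
xhvs
fnuff
higtw
nuwge
ilm
ipcny
imr
krmos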